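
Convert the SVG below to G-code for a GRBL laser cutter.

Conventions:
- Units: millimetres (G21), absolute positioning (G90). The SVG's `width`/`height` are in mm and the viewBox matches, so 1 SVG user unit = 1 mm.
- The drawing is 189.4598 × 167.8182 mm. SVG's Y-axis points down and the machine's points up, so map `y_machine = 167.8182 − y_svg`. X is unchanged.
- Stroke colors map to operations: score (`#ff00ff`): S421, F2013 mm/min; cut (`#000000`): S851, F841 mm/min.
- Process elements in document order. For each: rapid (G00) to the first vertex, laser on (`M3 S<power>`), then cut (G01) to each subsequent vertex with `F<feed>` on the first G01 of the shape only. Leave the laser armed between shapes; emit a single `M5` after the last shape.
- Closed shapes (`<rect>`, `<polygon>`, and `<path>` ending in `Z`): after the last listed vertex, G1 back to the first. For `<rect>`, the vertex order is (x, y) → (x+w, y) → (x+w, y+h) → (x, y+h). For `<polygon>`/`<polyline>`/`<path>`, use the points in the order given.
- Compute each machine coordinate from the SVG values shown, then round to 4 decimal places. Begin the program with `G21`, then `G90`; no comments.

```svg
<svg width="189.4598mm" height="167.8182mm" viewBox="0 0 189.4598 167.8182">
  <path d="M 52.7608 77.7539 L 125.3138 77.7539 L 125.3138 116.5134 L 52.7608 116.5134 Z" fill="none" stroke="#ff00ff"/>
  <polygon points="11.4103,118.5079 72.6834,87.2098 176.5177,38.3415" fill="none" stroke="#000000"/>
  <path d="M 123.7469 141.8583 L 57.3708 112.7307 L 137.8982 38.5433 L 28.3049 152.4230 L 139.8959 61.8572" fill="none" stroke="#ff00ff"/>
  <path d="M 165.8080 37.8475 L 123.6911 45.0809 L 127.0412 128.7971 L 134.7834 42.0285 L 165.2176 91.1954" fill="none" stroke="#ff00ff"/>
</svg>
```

1 u = 1 mm; y_m = 167.8182 − y.

[1] `<path>` rectangle, #ff00ff→score S421 F2013: (52.7608,90.0643) → (125.3138,90.0643) → (125.3138,51.3048) → (52.7608,51.3048) → (52.7608,90.0643) (closed)

[2] `<polygon>` closed polygon, #000000→cut S851 F841: (11.4103,49.3103) → (72.6834,80.6084) → (176.5177,129.4767) → (11.4103,49.3103) (closed)

[3] `<path>` open polyline, #ff00ff→score S421 F2013: (123.7469,25.9599) → (57.3708,55.0875) → (137.8982,129.2749) → (28.3049,15.3952) → (139.8959,105.9610)

[4] `<path>` open polyline, #ff00ff→score S421 F2013: (165.8080,129.9707) → (123.6911,122.7373) → (127.0412,39.0211) → (134.7834,125.7897) → (165.2176,76.6228)

G21
G90
G00 X52.7608 Y90.0643
M3 S421
G01 X125.3138 Y90.0643 F2013
G01 X125.3138 Y51.3048
G01 X52.7608 Y51.3048
G01 X52.7608 Y90.0643
G00 X11.4103 Y49.3103
M3 S851
G01 X72.6834 Y80.6084 F841
G01 X176.5177 Y129.4767
G01 X11.4103 Y49.3103
G00 X123.7469 Y25.9599
M3 S421
G01 X57.3708 Y55.0875 F2013
G01 X137.8982 Y129.2749
G01 X28.3049 Y15.3952
G01 X139.8959 Y105.9610
G00 X165.8080 Y129.9707
M3 S421
G01 X123.6911 Y122.7373 F2013
G01 X127.0412 Y39.0211
G01 X134.7834 Y125.7897
G01 X165.2176 Y76.6228
M5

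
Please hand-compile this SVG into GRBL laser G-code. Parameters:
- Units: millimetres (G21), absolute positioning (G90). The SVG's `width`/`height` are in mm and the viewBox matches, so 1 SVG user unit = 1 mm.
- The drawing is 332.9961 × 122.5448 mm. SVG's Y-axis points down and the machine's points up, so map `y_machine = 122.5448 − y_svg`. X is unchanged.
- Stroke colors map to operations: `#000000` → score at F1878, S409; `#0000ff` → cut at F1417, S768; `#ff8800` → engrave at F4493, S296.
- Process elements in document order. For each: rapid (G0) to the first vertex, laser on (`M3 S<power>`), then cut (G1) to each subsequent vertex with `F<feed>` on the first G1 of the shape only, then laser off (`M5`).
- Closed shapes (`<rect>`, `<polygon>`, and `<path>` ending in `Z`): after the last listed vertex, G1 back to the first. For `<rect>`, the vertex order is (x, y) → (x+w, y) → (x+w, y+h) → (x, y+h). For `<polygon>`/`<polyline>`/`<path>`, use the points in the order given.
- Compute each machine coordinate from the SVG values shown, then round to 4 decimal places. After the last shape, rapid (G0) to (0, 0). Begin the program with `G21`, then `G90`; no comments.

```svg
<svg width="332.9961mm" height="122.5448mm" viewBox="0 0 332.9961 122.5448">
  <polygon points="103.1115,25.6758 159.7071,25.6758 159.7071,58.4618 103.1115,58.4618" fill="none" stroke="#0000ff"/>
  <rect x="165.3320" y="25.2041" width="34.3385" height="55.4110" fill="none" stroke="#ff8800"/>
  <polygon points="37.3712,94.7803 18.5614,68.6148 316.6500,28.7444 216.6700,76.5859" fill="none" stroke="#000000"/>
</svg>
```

Since the viewBox matches the mm dimensions, user units are millimetres directly. The only transform is the Y-flip y_m = 122.5448 − y_svg.

Shape 1 is a rectangle drawn with `<polygon>`. Its stroke #0000ff means cut at S768, F1417. After flipping Y the toolpath is (103.1115,96.8690) → (159.7071,96.8690) → (159.7071,64.0830) → (103.1115,64.0830) → (103.1115,96.8690), returning to the start.

Shape 2 is a rectangle drawn with `<rect>`. Its stroke #ff8800 means engrave at S296, F4493. After flipping Y the toolpath is (165.3320,97.3407) → (199.6705,97.3407) → (199.6705,41.9297) → (165.3320,41.9297) → (165.3320,97.3407), returning to the start.

Shape 3 is a closed polygon drawn with `<polygon>`. Its stroke #000000 means score at S409, F1878. After flipping Y the toolpath is (37.3712,27.7645) → (18.5614,53.9300) → (316.6500,93.8004) → (216.6700,45.9589) → (37.3712,27.7645), returning to the start.

G21
G90
G0 X103.1115 Y96.8690
M3 S768
G1 X159.7071 Y96.8690 F1417
G1 X159.7071 Y64.0830
G1 X103.1115 Y64.0830
G1 X103.1115 Y96.8690
M5
G0 X165.3320 Y97.3407
M3 S296
G1 X199.6705 Y97.3407 F4493
G1 X199.6705 Y41.9297
G1 X165.3320 Y41.9297
G1 X165.3320 Y97.3407
M5
G0 X37.3712 Y27.7645
M3 S409
G1 X18.5614 Y53.9300 F1878
G1 X316.6500 Y93.8004
G1 X216.6700 Y45.9589
G1 X37.3712 Y27.7645
M5
G0 X0.0000 Y0.0000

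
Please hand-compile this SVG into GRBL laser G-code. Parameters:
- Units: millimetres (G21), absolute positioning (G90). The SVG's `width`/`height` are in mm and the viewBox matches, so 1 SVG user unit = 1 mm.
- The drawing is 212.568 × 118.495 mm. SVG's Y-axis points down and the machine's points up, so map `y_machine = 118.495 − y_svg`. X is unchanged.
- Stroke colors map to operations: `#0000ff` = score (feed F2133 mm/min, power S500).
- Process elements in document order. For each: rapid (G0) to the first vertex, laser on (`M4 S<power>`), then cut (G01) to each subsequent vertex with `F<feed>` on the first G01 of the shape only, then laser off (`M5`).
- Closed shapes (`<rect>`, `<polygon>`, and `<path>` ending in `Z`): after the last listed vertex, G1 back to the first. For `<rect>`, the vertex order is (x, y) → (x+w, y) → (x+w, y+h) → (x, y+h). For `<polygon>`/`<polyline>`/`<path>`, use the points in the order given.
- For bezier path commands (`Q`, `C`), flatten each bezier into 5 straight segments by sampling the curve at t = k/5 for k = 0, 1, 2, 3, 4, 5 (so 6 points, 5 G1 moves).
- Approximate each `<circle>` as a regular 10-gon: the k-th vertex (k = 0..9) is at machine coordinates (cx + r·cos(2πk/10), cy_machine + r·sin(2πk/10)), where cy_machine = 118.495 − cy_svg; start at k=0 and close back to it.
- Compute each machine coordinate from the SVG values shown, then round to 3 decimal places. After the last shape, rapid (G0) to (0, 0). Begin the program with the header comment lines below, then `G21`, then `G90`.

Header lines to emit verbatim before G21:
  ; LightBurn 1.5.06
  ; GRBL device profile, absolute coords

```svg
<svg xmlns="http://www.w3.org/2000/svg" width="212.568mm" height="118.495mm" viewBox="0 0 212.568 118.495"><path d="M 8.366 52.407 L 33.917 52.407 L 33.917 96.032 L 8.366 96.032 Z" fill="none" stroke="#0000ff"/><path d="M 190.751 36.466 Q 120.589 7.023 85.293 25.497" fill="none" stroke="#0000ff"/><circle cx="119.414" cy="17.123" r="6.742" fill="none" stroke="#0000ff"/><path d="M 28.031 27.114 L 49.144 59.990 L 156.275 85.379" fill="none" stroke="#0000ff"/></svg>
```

viewBox `0 0 212.568 118.495` with mm width/height → 1 unit = 1 mm. Flip: y_m = 118.495 − y_svg.

**Shape 1** — `<path>` rectangle, stroke `#0000ff` → score (S500, F2133). Machine vertices: (8.366,66.088) → (33.917,66.088) → (33.917,22.463) → (8.366,22.463) → (8.366,66.088). Closed: final G1 returns to the first vertex.

**Shape 2** — `<path>` quadratic bezier, stroke `#0000ff` → score (S500, F2133). Control points (SVG): P0=(190.751,36.466), P1=(120.589,7.023), P2=(85.293,25.497); sampled at t=k/5. Machine vertices: (190.751,82.029) → (164.081,91.890) → (140.200,97.917) → (119.108,100.110) → (100.806,98.471) → (85.293,92.998). Open path.

**Shape 3** — `<circle>` circle, stroke `#0000ff` → score (S500, F2133). Machine vertices: (126.156,101.372) → (124.868,105.335) → (121.497,107.784) → (117.331,107.784) → (113.960,105.335) → (112.672,101.372) → (113.960,97.409) → (117.331,94.960) → (121.497,94.960) → (124.868,97.409) → (126.156,101.372). Closed: final G1 returns to the first vertex.

**Shape 4** — `<path>` open polyline, stroke `#0000ff` → score (S500, F2133). Machine vertices: (28.031,91.381) → (49.144,58.505) → (156.275,33.116). Open path.

; LightBurn 1.5.06
; GRBL device profile, absolute coords
G21
G90
G0 X8.366 Y66.088
M4 S500
G01 X33.917 Y66.088 F2133
G01 X33.917 Y22.463
G01 X8.366 Y22.463
G01 X8.366 Y66.088
M5
G0 X190.751 Y82.029
M4 S500
G01 X164.081 Y91.890 F2133
G01 X140.200 Y97.917
G01 X119.108 Y100.110
G01 X100.806 Y98.471
G01 X85.293 Y92.998
M5
G0 X126.156 Y101.372
M4 S500
G01 X124.868 Y105.335 F2133
G01 X121.497 Y107.784
G01 X117.331 Y107.784
G01 X113.960 Y105.335
G01 X112.672 Y101.372
G01 X113.960 Y97.409
G01 X117.331 Y94.960
G01 X121.497 Y94.960
G01 X124.868 Y97.409
G01 X126.156 Y101.372
M5
G0 X28.031 Y91.381
M4 S500
G01 X49.144 Y58.505 F2133
G01 X156.275 Y33.116
M5
G0 X0.000 Y0.000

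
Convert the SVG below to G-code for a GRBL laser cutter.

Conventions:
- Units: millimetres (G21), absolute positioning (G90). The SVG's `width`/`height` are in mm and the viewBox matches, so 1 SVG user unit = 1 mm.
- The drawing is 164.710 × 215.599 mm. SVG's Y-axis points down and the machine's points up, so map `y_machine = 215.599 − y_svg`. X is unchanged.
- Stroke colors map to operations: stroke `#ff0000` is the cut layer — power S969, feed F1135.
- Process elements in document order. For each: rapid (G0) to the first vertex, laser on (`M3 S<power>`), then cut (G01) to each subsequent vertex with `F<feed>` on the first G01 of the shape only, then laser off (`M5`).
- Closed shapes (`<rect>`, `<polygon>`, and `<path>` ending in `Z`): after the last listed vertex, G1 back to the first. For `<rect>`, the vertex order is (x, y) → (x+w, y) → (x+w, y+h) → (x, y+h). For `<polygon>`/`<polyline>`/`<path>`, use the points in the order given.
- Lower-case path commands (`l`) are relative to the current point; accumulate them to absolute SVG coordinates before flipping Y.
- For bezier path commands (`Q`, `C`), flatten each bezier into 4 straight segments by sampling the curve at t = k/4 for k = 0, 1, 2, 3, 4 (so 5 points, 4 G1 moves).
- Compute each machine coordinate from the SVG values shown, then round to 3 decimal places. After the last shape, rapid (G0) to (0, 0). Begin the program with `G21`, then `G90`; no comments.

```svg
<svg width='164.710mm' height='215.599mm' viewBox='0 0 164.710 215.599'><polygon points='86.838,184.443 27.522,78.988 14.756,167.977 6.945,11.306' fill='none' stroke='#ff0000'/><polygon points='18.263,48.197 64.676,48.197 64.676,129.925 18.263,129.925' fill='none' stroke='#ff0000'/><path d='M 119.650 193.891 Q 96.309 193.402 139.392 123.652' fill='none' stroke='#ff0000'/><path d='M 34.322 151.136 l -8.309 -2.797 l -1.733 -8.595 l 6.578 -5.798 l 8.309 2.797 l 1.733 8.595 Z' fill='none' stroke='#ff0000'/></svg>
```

G21
G90
G0 X86.838 Y31.156
M3 S969
G01 X27.522 Y136.611 F1135
G01 X14.756 Y47.622
G01 X6.945 Y204.293
G01 X86.838 Y31.156
M5
G0 X18.263 Y167.402
M3 S969
G01 X64.676 Y167.402 F1135
G01 X64.676 Y85.674
G01 X18.263 Y85.674
G01 X18.263 Y167.402
M5
G0 X119.650 Y21.708
M3 S969
G01 X112.131 Y26.281 F1135
G01 X112.915 Y39.512
G01 X122.002 Y61.401
G01 X139.392 Y91.947
M5
G0 X34.322 Y64.463
M3 S969
G01 X26.013 Y67.260 F1135
G01 X24.280 Y75.855
G01 X30.858 Y81.653
G01 X39.167 Y78.856
G01 X40.900 Y70.261
G01 X34.322 Y64.463
M5
G0 X0.000 Y0.000

viewBox `0 0 164.710 215.599` with mm width/height → 1 unit = 1 mm. Flip: y_m = 215.599 − y_svg.

**Shape 1** — `<polygon>` closed polygon, stroke `#ff0000` → cut (S969, F1135). Machine vertices: (86.838,31.156) → (27.522,136.611) → (14.756,47.622) → (6.945,204.293) → (86.838,31.156). Closed: final G1 returns to the first vertex.

**Shape 2** — `<polygon>` rectangle, stroke `#ff0000` → cut (S969, F1135). Machine vertices: (18.263,167.402) → (64.676,167.402) → (64.676,85.674) → (18.263,85.674) → (18.263,167.402). Closed: final G1 returns to the first vertex.

**Shape 3** — `<path>` quadratic bezier, stroke `#ff0000` → cut (S969, F1135). Control points (SVG): P0=(119.650,193.891), P1=(96.309,193.402), P2=(139.392,123.652); sampled at t=k/4. Machine vertices: (119.650,21.708) → (112.131,26.281) → (112.915,39.512) → (122.002,61.401) → (139.392,91.947). Open path.

**Shape 4** — `<path>` regular polygon, stroke `#ff0000` → cut (S969, F1135). Machine vertices: (34.322,64.463) → (26.013,67.260) → (24.280,75.855) → (30.858,81.653) → (39.167,78.856) → (40.900,70.261) → (34.322,64.463). Closed: final G1 returns to the first vertex.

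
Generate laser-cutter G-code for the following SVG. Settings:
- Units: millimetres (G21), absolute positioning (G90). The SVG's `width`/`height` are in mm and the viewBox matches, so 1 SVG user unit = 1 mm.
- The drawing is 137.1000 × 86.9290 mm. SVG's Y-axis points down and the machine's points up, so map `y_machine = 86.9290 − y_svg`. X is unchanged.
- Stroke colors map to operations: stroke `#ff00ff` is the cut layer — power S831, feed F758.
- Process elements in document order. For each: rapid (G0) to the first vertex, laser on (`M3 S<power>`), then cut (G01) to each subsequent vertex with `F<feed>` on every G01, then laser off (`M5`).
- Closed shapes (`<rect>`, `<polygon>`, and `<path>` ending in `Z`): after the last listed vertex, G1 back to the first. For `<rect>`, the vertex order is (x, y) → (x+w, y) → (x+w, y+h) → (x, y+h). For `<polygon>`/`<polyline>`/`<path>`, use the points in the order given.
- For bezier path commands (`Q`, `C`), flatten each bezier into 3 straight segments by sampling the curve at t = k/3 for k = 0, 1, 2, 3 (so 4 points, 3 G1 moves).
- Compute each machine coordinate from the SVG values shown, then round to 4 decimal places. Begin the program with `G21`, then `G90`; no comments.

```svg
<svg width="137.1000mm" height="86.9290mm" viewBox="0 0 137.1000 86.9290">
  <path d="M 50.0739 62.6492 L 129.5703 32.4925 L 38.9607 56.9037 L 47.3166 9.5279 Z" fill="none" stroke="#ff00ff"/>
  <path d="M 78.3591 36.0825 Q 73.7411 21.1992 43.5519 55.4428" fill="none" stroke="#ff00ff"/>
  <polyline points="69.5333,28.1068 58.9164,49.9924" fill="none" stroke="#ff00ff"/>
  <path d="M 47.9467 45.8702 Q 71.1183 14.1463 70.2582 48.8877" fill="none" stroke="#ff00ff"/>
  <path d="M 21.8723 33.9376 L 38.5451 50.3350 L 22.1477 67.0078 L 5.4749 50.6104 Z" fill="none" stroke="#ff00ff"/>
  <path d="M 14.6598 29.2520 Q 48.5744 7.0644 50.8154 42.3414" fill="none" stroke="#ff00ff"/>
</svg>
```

viewBox `0 0 137.1000 86.9290` with mm width/height → 1 unit = 1 mm. Flip: y_m = 86.9290 − y_svg.

**Shape 1** — `<path>` closed polygon, stroke `#ff00ff` → cut (S831, F758). Machine vertices: (50.0739,24.2798) → (129.5703,54.4365) → (38.9607,30.0253) → (47.3166,77.4011) → (50.0739,24.2798). Closed: final G1 returns to the first vertex.

**Shape 2** — `<path>` quadratic bezier, stroke `#ff00ff` → cut (S831, F758). Control points (SVG): P0=(78.3591,36.0825), P1=(73.7411,21.1992), P2=(43.5519,55.4428); sampled at t=k/3. Machine vertices: (78.3591,50.8465) → (72.4392,55.3102) → (60.8368,48.8567) → (43.5519,31.4862). Open path.

**Shape 3** — `<polyline>` line segment, stroke `#ff00ff` → cut (S831, F758). Machine vertices: (69.5333,58.8222) → (58.9164,36.9366). Open path.

**Shape 4** — `<path>` quadratic bezier, stroke `#ff00ff` → cut (S831, F758). Control points (SVG): P0=(47.9467,45.8702), P1=(71.1183,14.1463), P2=(70.2582,48.8877); sampled at t=k/3. Machine vertices: (47.9467,41.0588) → (60.7242,54.8230) → (68.1614,53.8172) → (70.2582,38.0413). Open path.

**Shape 5** — `<path>` regular polygon, stroke `#ff00ff` → cut (S831, F758). Machine vertices: (21.8723,52.9914) → (38.5451,36.5940) → (22.1477,19.9212) → (5.4749,36.3186) → (21.8723,52.9914). Closed: final G1 returns to the first vertex.

**Shape 6** — `<path>` quadratic bezier, stroke `#ff00ff` → cut (S831, F758). Control points (SVG): P0=(14.6598,29.2520), P1=(48.5744,7.0644), P2=(50.8154,42.3414); sampled at t=k/3. Machine vertices: (14.6598,57.6770) → (33.7502,66.0838) → (45.8021,61.7206) → (50.8154,44.5876). Open path.

G21
G90
G0 X50.0739 Y24.2798
M3 S831
G01 X129.5703 Y54.4365 F758
G01 X38.9607 Y30.0253 F758
G01 X47.3166 Y77.4011 F758
G01 X50.0739 Y24.2798 F758
M5
G0 X78.3591 Y50.8465
M3 S831
G01 X72.4392 Y55.3102 F758
G01 X60.8368 Y48.8567 F758
G01 X43.5519 Y31.4862 F758
M5
G0 X69.5333 Y58.8222
M3 S831
G01 X58.9164 Y36.9366 F758
M5
G0 X47.9467 Y41.0588
M3 S831
G01 X60.7242 Y54.8230 F758
G01 X68.1614 Y53.8172 F758
G01 X70.2582 Y38.0413 F758
M5
G0 X21.8723 Y52.9914
M3 S831
G01 X38.5451 Y36.5940 F758
G01 X22.1477 Y19.9212 F758
G01 X5.4749 Y36.3186 F758
G01 X21.8723 Y52.9914 F758
M5
G0 X14.6598 Y57.6770
M3 S831
G01 X33.7502 Y66.0838 F758
G01 X45.8021 Y61.7206 F758
G01 X50.8154 Y44.5876 F758
M5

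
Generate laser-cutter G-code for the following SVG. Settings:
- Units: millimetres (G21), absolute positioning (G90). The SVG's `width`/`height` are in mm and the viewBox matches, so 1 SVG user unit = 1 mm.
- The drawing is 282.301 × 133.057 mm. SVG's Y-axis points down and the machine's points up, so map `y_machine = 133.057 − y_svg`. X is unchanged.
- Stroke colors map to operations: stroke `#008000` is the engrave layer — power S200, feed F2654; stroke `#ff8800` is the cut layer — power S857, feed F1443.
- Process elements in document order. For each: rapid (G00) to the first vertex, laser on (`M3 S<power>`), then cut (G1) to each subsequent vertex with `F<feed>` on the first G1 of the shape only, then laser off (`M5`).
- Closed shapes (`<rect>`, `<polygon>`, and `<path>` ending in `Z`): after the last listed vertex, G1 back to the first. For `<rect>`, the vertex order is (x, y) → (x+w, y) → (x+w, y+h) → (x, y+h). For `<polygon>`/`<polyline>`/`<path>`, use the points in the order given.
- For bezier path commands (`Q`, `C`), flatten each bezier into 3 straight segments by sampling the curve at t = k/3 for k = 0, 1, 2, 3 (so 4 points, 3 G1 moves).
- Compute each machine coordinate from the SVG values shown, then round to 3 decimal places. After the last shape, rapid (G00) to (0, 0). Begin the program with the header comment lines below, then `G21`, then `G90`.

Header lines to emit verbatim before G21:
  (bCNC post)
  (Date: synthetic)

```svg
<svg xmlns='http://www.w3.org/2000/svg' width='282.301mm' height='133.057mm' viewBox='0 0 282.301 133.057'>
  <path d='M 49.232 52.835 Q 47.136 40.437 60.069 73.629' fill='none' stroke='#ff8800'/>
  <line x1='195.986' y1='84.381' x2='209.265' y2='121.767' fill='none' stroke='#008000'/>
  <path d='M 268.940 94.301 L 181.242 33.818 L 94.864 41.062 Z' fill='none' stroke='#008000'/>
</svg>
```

(bCNC post)
(Date: synthetic)
G21
G90
G00 X49.232 Y80.222
M3 S857
G1 X49.505 Y83.422 F1443
G1 X53.117 Y76.490
G1 X60.069 Y59.428
M5
G00 X195.986 Y48.676
M3 S200
G1 X209.265 Y11.290 F2654
M5
G00 X268.940 Y38.756
M3 S200
G1 X181.242 Y99.239 F2654
G1 X94.864 Y91.995
G1 X268.940 Y38.756
M5
G00 X0.000 Y0.000

Since the viewBox matches the mm dimensions, user units are millimetres directly. The only transform is the Y-flip y_m = 133.057 − y_svg.

Shape 1 is a quadratic bezier drawn with `<path>`. Its stroke #ff8800 means cut at S857, F1443. After flipping Y the toolpath is (49.232,80.222) → (49.505,83.422) → (53.117,76.490) → (60.069,59.428).

Shape 2 is a line segment drawn with `<line>`. Its stroke #008000 means engrave at S200, F2654. After flipping Y the toolpath is (195.986,48.676) → (209.265,11.290).

Shape 3 is a closed polygon drawn with `<path>`. Its stroke #008000 means engrave at S200, F2654. After flipping Y the toolpath is (268.940,38.756) → (181.242,99.239) → (94.864,91.995) → (268.940,38.756), returning to the start.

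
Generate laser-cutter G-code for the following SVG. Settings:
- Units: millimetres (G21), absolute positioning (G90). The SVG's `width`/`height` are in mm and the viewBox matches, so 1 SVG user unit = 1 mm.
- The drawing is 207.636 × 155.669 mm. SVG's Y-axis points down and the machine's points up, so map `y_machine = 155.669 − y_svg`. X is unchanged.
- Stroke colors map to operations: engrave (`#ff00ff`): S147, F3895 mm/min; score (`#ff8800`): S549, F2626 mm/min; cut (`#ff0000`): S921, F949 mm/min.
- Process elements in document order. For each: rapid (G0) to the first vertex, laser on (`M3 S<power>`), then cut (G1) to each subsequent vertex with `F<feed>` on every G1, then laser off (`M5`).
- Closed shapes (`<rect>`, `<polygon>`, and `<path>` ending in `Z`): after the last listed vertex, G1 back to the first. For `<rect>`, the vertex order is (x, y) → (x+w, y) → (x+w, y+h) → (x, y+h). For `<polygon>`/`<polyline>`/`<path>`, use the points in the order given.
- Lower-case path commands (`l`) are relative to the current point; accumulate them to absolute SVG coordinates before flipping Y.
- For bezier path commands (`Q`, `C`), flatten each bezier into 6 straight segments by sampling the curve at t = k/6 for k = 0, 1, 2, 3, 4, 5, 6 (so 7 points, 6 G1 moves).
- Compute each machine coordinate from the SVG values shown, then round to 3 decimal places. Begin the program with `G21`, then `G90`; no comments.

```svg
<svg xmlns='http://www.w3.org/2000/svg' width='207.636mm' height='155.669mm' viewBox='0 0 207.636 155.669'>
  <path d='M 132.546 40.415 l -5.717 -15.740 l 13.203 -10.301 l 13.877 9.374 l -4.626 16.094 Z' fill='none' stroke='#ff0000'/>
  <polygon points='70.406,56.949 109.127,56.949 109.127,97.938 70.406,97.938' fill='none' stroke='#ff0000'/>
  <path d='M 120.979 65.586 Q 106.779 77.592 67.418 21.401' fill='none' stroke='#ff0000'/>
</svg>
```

1 u = 1 mm; y_m = 155.669 − y.

[1] `<path>` regular polygon, #ff0000→cut S921 F949: (132.546,115.254) → (126.829,130.994) → (140.032,141.295) → (153.909,131.921) → (149.283,115.827) → (132.546,115.254) (closed)

[2] `<polygon>` rectangle, #ff0000→cut S921 F949: (70.406,98.720) → (109.127,98.720) → (109.127,57.731) → (70.406,57.731) → (70.406,98.720) (closed)

[3] `<path>` quadratic bezier, #ff0000→cut S921 F949: (120.979,90.083) → (115.547,87.975) → (108.717,89.656) → (100.489,95.126) → (90.863,104.385) → (79.839,117.432) → (67.418,134.268)

G21
G90
G0 X132.546 Y115.254
M3 S921
G1 X126.829 Y130.994 F949
G1 X140.032 Y141.295 F949
G1 X153.909 Y131.921 F949
G1 X149.283 Y115.827 F949
G1 X132.546 Y115.254 F949
M5
G0 X70.406 Y98.720
M3 S921
G1 X109.127 Y98.720 F949
G1 X109.127 Y57.731 F949
G1 X70.406 Y57.731 F949
G1 X70.406 Y98.720 F949
M5
G0 X120.979 Y90.083
M3 S921
G1 X115.547 Y87.975 F949
G1 X108.717 Y89.656 F949
G1 X100.489 Y95.126 F949
G1 X90.863 Y104.385 F949
G1 X79.839 Y117.432 F949
G1 X67.418 Y134.268 F949
M5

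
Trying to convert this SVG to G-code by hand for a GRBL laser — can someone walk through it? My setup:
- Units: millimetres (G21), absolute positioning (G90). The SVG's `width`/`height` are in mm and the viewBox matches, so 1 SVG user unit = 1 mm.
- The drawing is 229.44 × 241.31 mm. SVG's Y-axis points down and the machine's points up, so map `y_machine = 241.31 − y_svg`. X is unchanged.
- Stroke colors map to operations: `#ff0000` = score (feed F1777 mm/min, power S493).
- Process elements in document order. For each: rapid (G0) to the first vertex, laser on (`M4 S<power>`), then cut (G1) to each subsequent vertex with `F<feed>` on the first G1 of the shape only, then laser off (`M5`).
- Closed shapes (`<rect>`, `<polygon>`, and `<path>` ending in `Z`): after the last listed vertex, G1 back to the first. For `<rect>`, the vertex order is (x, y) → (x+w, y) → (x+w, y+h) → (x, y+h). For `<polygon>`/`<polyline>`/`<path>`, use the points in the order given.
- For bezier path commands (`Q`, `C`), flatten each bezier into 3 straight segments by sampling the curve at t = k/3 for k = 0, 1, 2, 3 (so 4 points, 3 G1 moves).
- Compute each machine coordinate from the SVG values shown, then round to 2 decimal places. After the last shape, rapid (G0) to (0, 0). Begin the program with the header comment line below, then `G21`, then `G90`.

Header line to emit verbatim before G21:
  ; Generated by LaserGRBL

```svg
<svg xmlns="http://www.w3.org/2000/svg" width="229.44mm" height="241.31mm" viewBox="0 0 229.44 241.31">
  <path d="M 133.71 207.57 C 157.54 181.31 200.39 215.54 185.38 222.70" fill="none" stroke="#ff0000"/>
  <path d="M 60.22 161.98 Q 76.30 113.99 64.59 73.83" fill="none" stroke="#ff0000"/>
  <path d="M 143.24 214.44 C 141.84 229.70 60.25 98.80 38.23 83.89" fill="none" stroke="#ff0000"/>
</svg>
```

; Generated by LaserGRBL
G21
G90
G0 X133.71 Y33.74
M4 S493
G1 X161.03 Y43.08 F1777
G1 X183.95 Y31.55
G1 X185.38 Y18.61
M5
G0 X60.22 Y79.33
M4 S493
G1 X67.85 Y110.45 F1777
G1 X69.31 Y139.84
G1 X64.59 Y167.48
M5
G0 X143.24 Y26.87
M4 S493
G1 X120.29 Y50.62 F1777
G1 X74.93 Y113.56
G1 X38.23 Y157.42
M5
G0 X0.00 Y0.00

viewBox `0 0 229.44 241.31` with mm width/height → 1 unit = 1 mm. Flip: y_m = 241.31 − y_svg.

**Shape 1** — `<path>` cubic bezier, stroke `#ff0000` → score (S493, F1777). Control points (SVG): P0=(133.71,207.57), P1=(157.54,181.31), P2=(200.39,215.54), P3=(185.38,222.70); sampled at t=k/3. Machine vertices: (133.71,33.74) → (161.03,43.08) → (183.95,31.55) → (185.38,18.61). Open path.

**Shape 2** — `<path>` quadratic bezier, stroke `#ff0000` → score (S493, F1777). Control points (SVG): P0=(60.22,161.98), P1=(76.30,113.99), P2=(64.59,73.83); sampled at t=k/3. Machine vertices: (60.22,79.33) → (67.85,110.45) → (69.31,139.84) → (64.59,167.48). Open path.

**Shape 3** — `<path>` cubic bezier, stroke `#ff0000` → score (S493, F1777). Control points (SVG): P0=(143.24,214.44), P1=(141.84,229.70), P2=(60.25,98.80), P3=(38.23,83.89); sampled at t=k/3. Machine vertices: (143.24,26.87) → (120.29,50.62) → (74.93,113.56) → (38.23,157.42). Open path.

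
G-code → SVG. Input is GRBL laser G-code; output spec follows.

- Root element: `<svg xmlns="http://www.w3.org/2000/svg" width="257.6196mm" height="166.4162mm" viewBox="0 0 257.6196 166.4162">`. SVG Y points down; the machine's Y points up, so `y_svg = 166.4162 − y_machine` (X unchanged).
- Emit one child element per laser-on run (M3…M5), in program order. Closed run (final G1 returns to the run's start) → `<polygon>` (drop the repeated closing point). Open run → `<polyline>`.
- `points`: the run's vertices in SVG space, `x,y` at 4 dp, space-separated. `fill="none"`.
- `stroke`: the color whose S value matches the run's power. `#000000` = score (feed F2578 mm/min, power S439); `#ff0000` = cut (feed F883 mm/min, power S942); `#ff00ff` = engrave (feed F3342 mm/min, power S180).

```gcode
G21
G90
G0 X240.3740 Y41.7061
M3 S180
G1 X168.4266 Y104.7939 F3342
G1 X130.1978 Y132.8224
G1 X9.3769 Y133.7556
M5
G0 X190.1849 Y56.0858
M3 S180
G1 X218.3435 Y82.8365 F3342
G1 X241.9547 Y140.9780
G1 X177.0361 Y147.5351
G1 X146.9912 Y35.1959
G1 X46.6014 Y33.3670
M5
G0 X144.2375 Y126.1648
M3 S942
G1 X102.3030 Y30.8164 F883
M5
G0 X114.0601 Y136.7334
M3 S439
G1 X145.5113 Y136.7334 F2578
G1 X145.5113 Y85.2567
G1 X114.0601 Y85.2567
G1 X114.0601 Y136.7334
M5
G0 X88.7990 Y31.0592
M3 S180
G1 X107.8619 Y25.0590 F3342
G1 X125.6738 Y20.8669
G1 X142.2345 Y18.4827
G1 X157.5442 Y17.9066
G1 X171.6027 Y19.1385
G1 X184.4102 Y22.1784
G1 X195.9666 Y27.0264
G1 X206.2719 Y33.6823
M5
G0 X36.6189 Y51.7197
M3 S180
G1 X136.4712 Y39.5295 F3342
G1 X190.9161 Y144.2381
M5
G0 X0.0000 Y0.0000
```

Each laser-on run becomes one SVG element. Flip Y back into SVG space with y_svg = 166.4162 − y_machine.

Run 1: the run's S180 means `#ff00ff` (engrave). The run is open, so emit a `<polyline>` with points (Y-flipped): 240.3740,124.7101 168.4266,61.6223 130.1978,33.5938 9.3769,32.6606.

Run 2: S180 ⇒ engrave layer `#ff00ff`. The run is open, so emit a `<polyline>` with points (Y-flipped): 190.1849,110.3304 218.3435,83.5797 241.9547,25.4382 177.0361,18.8811 146.9912,131.2203 46.6014,133.0492.

Run 3: the run's S942 means `#ff0000` (cut). The run is open, so emit a `<polyline>` with points (Y-flipped): 144.2375,40.2514 102.3030,135.5998.

Run 4: S439 ⇒ score layer `#000000`. The run returns to its start, so emit a `<polygon>` with points (Y-flipped): 114.0601,29.6828 145.5113,29.6828 145.5113,81.1595 114.0601,81.1595.

Run 5: the run's S180 means `#ff00ff` (engrave). The run is open, so emit a `<polyline>` with points (Y-flipped): 88.7990,135.3570 107.8619,141.3572 125.6738,145.5493 142.2345,147.9335 157.5442,148.5096 171.6027,147.2777 184.4102,144.2378 195.9666,139.3898 206.2719,132.7339.

Run 6: S180 ⇒ engrave layer `#ff00ff`. The run is open, so emit a `<polyline>` with points (Y-flipped): 36.6189,114.6965 136.4712,126.8867 190.9161,22.1781.

<svg xmlns="http://www.w3.org/2000/svg" width="257.6196mm" height="166.4162mm" viewBox="0 0 257.6196 166.4162">
  <polyline points="240.3740,124.7101 168.4266,61.6223 130.1978,33.5938 9.3769,32.6606" fill="none" stroke="#ff00ff"/>
  <polyline points="190.1849,110.3304 218.3435,83.5797 241.9547,25.4382 177.0361,18.8811 146.9912,131.2203 46.6014,133.0492" fill="none" stroke="#ff00ff"/>
  <polyline points="144.2375,40.2514 102.3030,135.5998" fill="none" stroke="#ff0000"/>
  <polygon points="114.0601,29.6828 145.5113,29.6828 145.5113,81.1595 114.0601,81.1595" fill="none" stroke="#000000"/>
  <polyline points="88.7990,135.3570 107.8619,141.3572 125.6738,145.5493 142.2345,147.9335 157.5442,148.5096 171.6027,147.2777 184.4102,144.2378 195.9666,139.3898 206.2719,132.7339" fill="none" stroke="#ff00ff"/>
  <polyline points="36.6189,114.6965 136.4712,126.8867 190.9161,22.1781" fill="none" stroke="#ff00ff"/>
</svg>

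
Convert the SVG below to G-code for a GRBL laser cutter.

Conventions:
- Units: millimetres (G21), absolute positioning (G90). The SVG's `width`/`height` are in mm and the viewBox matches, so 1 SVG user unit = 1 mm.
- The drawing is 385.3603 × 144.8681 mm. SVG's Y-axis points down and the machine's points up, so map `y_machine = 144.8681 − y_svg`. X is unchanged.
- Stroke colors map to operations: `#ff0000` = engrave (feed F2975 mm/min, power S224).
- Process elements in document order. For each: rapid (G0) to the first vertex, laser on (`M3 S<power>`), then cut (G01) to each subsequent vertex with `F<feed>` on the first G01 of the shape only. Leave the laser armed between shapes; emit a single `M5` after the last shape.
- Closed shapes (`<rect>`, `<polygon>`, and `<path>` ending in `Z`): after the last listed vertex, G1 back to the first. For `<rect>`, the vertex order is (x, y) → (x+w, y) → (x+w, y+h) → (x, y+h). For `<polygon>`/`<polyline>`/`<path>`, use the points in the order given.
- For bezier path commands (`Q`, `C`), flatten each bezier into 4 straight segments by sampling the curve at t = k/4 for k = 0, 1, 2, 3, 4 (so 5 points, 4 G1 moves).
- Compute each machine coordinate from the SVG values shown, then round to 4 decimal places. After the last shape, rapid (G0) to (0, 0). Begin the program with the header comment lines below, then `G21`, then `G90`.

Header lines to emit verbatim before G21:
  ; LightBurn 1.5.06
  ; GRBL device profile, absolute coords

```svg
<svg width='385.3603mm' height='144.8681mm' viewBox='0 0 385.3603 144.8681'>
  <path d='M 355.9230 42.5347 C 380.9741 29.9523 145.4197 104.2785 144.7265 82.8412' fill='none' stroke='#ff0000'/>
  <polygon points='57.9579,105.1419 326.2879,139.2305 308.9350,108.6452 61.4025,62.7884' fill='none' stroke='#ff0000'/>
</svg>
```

viewBox `0 0 385.3603 144.8681` with mm width/height → 1 unit = 1 mm. Flip: y_m = 144.8681 − y_svg.

**Shape 1** — `<path>` cubic bezier, stroke `#ff0000` → engrave (S224, F2975). Control points (SVG): P0=(355.9230,42.5347), P1=(380.9741,29.9523), P2=(145.4197,104.2785), P3=(144.7265,82.8412); sampled at t=k/4. Machine vertices: (355.9230,102.3334) → (333.5895,98.3291) → (259.9789,78.8596) → (181.5412,61.0503) → (144.7265,62.0269). Open path.

**Shape 2** — `<polygon>` closed polygon, stroke `#ff0000` → engrave (S224, F2975). Machine vertices: (57.9579,39.7262) → (326.2879,5.6376) → (308.9350,36.2229) → (61.4025,82.0797) → (57.9579,39.7262). Closed: final G1 returns to the first vertex.

; LightBurn 1.5.06
; GRBL device profile, absolute coords
G21
G90
G0 X355.9230 Y102.3334
M3 S224
G01 X333.5895 Y98.3291 F2975
G01 X259.9789 Y78.8596
G01 X181.5412 Y61.0503
G01 X144.7265 Y62.0269
G0 X57.9579 Y39.7262
M3 S224
G01 X326.2879 Y5.6376 F2975
G01 X308.9350 Y36.2229
G01 X61.4025 Y82.0797
G01 X57.9579 Y39.7262
M5
G0 X0.0000 Y0.0000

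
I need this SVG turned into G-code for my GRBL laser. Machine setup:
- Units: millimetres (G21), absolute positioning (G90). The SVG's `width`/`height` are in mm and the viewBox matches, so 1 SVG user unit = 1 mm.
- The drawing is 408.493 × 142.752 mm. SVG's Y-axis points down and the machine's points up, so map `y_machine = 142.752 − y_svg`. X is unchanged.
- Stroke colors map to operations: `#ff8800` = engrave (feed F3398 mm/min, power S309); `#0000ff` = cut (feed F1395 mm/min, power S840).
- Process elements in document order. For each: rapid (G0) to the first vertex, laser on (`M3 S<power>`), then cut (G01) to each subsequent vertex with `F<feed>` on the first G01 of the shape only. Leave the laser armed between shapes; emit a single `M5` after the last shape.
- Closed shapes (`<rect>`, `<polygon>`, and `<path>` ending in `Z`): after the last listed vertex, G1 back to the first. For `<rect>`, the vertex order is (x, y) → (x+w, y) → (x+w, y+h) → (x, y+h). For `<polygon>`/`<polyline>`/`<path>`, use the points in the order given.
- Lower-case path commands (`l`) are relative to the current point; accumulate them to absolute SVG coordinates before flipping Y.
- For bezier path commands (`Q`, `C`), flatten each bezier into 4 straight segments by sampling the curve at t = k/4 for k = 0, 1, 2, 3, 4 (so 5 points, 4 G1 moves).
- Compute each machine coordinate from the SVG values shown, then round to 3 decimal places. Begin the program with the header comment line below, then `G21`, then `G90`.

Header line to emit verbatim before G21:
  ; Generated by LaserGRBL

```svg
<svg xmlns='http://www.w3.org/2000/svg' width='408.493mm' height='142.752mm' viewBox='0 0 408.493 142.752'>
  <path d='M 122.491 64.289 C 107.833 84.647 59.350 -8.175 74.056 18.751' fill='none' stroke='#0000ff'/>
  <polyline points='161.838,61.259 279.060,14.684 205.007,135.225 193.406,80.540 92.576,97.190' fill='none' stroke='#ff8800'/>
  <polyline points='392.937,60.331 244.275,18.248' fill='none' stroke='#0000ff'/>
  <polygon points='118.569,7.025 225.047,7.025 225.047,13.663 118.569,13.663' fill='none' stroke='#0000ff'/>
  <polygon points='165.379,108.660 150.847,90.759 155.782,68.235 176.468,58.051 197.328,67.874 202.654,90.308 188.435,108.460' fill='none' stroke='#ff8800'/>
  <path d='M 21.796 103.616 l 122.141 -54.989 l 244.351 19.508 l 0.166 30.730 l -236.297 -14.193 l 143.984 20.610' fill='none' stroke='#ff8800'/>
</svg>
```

1 u = 1 mm; y_m = 142.752 − y.

[1] `<path>` cubic bezier, #0000ff→cut S840 F1395: (122.491,78.463) → (106.671,80.776) → (87.262,103.695) → (73.359,125.382) → (74.056,124.001)

[2] `<polyline>` open polyline, #ff8800→engrave S309 F3398: (161.838,81.493) → (279.060,128.068) → (205.007,7.527) → (193.406,62.212) → (92.576,45.562)

[3] `<polyline>` line segment, #0000ff→cut S840 F1395: (392.937,82.421) → (244.275,124.504)

[4] `<polygon>` rectangle, #0000ff→cut S840 F1395: (118.569,135.727) → (225.047,135.727) → (225.047,129.089) → (118.569,129.089) → (118.569,135.727) (closed)

[5] `<polygon>` regular polygon, #ff8800→engrave S309 F3398: (165.379,34.092) → (150.847,51.993) → (155.782,74.517) → (176.468,84.701) → (197.328,74.878) → (202.654,52.444) → (188.435,34.292) → (165.379,34.092) (closed)

[6] `<path>` open polyline, #ff8800→engrave S309 F3398: (21.796,39.136) → (143.937,94.125) → (388.288,74.617) → (388.454,43.887) → (152.157,58.080) → (296.141,37.470)

; Generated by LaserGRBL
G21
G90
G0 X122.491 Y78.463
M3 S840
G01 X106.671 Y80.776 F1395
G01 X87.262 Y103.695
G01 X73.359 Y125.382
G01 X74.056 Y124.001
G0 X161.838 Y81.493
M3 S309
G01 X279.060 Y128.068 F3398
G01 X205.007 Y7.527
G01 X193.406 Y62.212
G01 X92.576 Y45.562
G0 X392.937 Y82.421
M3 S840
G01 X244.275 Y124.504 F1395
G0 X118.569 Y135.727
M3 S840
G01 X225.047 Y135.727 F1395
G01 X225.047 Y129.089
G01 X118.569 Y129.089
G01 X118.569 Y135.727
G0 X165.379 Y34.092
M3 S309
G01 X150.847 Y51.993 F3398
G01 X155.782 Y74.517
G01 X176.468 Y84.701
G01 X197.328 Y74.878
G01 X202.654 Y52.444
G01 X188.435 Y34.292
G01 X165.379 Y34.092
G0 X21.796 Y39.136
M3 S309
G01 X143.937 Y94.125 F3398
G01 X388.288 Y74.617
G01 X388.454 Y43.887
G01 X152.157 Y58.080
G01 X296.141 Y37.470
M5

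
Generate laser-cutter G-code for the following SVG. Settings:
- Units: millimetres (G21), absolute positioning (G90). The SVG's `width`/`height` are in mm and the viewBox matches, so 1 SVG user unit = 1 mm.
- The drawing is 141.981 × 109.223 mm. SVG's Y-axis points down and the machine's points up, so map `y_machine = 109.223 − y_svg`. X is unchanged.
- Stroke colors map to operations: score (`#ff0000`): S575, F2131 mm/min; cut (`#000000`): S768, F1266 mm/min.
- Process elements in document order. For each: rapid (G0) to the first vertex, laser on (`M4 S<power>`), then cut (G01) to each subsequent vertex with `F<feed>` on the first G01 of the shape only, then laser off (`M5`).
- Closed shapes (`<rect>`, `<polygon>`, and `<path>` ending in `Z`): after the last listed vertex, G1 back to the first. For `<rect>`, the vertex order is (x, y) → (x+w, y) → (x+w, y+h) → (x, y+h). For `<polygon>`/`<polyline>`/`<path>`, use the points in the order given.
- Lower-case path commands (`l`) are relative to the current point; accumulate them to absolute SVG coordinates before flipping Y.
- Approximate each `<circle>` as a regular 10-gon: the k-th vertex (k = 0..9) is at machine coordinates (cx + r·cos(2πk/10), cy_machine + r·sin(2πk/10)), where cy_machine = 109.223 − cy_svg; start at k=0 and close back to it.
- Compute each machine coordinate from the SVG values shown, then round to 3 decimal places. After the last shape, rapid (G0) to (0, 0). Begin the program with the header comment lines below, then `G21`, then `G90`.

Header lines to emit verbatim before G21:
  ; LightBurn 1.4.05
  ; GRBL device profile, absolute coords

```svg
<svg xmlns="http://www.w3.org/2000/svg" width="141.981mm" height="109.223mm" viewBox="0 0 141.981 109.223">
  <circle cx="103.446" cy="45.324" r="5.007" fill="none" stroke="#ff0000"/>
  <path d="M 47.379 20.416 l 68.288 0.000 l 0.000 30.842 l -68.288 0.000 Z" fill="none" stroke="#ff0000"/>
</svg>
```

; LightBurn 1.4.05
; GRBL device profile, absolute coords
G21
G90
G0 X108.453 Y63.899
M4 S575
G01 X107.497 Y66.842 F2131
G01 X104.993 Y68.661
G01 X101.899 Y68.661
G01 X99.395 Y66.842
G01 X98.439 Y63.899
G01 X99.395 Y60.956
G01 X101.899 Y59.137
G01 X104.993 Y59.137
G01 X107.497 Y60.956
G01 X108.453 Y63.899
M5
G0 X47.379 Y88.807
M4 S575
G01 X115.667 Y88.807 F2131
G01 X115.667 Y57.965
G01 X47.379 Y57.965
G01 X47.379 Y88.807
M5
G0 X0.000 Y0.000

1 u = 1 mm; y_m = 109.223 − y.

[1] `<circle>` circle, #ff0000→score S575 F2131: (108.453,63.899) → (107.497,66.842) → (104.993,68.661) → (101.899,68.661) → (99.395,66.842) → (98.439,63.899) → (99.395,60.956) → (101.899,59.137) → (104.993,59.137) → (107.497,60.956) → (108.453,63.899) (closed)

[2] `<path>` rectangle, #ff0000→score S575 F2131: (47.379,88.807) → (115.667,88.807) → (115.667,57.965) → (47.379,57.965) → (47.379,88.807) (closed)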